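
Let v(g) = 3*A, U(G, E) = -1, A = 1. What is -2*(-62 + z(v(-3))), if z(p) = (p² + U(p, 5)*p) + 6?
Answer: 100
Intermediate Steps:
v(g) = 3 (v(g) = 3*1 = 3)
z(p) = 6 + p² - p (z(p) = (p² - p) + 6 = 6 + p² - p)
-2*(-62 + z(v(-3))) = -2*(-62 + (6 + 3² - 1*3)) = -2*(-62 + (6 + 9 - 3)) = -2*(-62 + 12) = -2*(-50) = 100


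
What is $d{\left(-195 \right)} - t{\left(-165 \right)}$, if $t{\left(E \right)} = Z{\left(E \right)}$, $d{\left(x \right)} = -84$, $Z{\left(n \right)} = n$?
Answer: $81$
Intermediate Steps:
$t{\left(E \right)} = E$
$d{\left(-195 \right)} - t{\left(-165 \right)} = -84 - -165 = -84 + 165 = 81$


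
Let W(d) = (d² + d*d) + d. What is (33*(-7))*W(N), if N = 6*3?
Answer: -153846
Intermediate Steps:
N = 18
W(d) = d + 2*d² (W(d) = (d² + d²) + d = 2*d² + d = d + 2*d²)
(33*(-7))*W(N) = (33*(-7))*(18*(1 + 2*18)) = -4158*(1 + 36) = -4158*37 = -231*666 = -153846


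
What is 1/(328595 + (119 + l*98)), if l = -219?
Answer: 1/307252 ≈ 3.2547e-6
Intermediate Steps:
1/(328595 + (119 + l*98)) = 1/(328595 + (119 - 219*98)) = 1/(328595 + (119 - 21462)) = 1/(328595 - 21343) = 1/307252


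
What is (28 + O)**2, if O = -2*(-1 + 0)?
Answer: 900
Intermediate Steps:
O = 2 (O = -2*(-1) = 2)
(28 + O)**2 = (28 + 2)**2 = 30**2 = 900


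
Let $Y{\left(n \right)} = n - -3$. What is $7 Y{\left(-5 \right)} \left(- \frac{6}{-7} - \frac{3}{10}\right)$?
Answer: $- \frac{39}{5} \approx -7.8$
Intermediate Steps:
$Y{\left(n \right)} = 3 + n$ ($Y{\left(n \right)} = n + 3 = 3 + n$)
$7 Y{\left(-5 \right)} \left(- \frac{6}{-7} - \frac{3}{10}\right) = 7 \left(3 - 5\right) \left(- \frac{6}{-7} - \frac{3}{10}\right) = 7 \left(-2\right) \left(\left(-6\right) \left(- \frac{1}{7}\right) - \frac{3}{10}\right) = - 14 \left(\frac{6}{7} - \frac{3}{10}\right) = \left(-14\right) \frac{39}{70} = - \frac{39}{5}$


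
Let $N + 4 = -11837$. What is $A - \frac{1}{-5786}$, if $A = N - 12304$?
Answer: $- \frac{139702969}{5786} \approx -24145.0$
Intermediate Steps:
$N = -11841$ ($N = -4 - 11837 = -11841$)
$A = -24145$ ($A = -11841 - 12304 = -24145$)
$A - \frac{1}{-5786} = -24145 - \frac{1}{-5786} = -24145 - - \frac{1}{5786} = -24145 + \frac{1}{5786} = - \frac{139702969}{5786}$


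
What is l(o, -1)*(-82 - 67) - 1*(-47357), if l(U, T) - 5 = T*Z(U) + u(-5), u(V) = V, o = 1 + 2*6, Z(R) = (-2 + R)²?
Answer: 65386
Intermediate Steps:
o = 13 (o = 1 + 12 = 13)
l(U, T) = T*(-2 + U)² (l(U, T) = 5 + (T*(-2 + U)² - 5) = 5 + (-5 + T*(-2 + U)²) = T*(-2 + U)²)
l(o, -1)*(-82 - 67) - 1*(-47357) = (-(-2 + 13)²)*(-82 - 67) - 1*(-47357) = -1*11²*(-149) + 47357 = -1*121*(-149) + 47357 = -121*(-149) + 47357 = 18029 + 47357 = 65386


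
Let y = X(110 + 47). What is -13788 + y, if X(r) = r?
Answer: -13631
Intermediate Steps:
y = 157 (y = 110 + 47 = 157)
-13788 + y = -13788 + 157 = -13631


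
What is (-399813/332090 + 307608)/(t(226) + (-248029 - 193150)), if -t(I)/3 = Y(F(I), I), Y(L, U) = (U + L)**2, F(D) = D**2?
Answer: -102153140907/2622224746023190 ≈ -3.8957e-5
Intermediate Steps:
Y(L, U) = (L + U)**2
t(I) = -3*(I + I**2)**2 (t(I) = -3*(I**2 + I)**2 = -3*(I + I**2)**2)
(-399813/332090 + 307608)/(t(226) + (-248029 - 193150)) = (-399813/332090 + 307608)/(-3*226**2*(1 + 226)**2 + (-248029 - 193150)) = (-399813*1/332090 + 307608)/(-3*51076*227**2 - 441179) = (-399813/332090 + 307608)/(-3*51076*51529 - 441179) = 102153140907/(332090*(-7895685612 - 441179)) = (102153140907/332090)/(-7896126791) = (102153140907/332090)*(-1/7896126791) = -102153140907/2622224746023190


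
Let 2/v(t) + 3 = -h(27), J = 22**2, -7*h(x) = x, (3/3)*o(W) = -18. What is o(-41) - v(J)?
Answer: -61/3 ≈ -20.333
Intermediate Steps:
o(W) = -18
h(x) = -x/7
J = 484
v(t) = 7/3 (v(t) = 2/(-3 - (-1)*27/7) = 2/(-3 - 1*(-27/7)) = 2/(-3 + 27/7) = 2/(6/7) = 2*(7/6) = 7/3)
o(-41) - v(J) = -18 - 1*7/3 = -18 - 7/3 = -61/3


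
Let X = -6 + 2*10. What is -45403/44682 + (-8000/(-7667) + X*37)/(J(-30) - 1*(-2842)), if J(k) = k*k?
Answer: -51127085375/58269215334 ≈ -0.87743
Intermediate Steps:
J(k) = k**2
X = 14 (X = -6 + 20 = 14)
-45403/44682 + (-8000/(-7667) + X*37)/(J(-30) - 1*(-2842)) = -45403/44682 + (-8000/(-7667) + 14*37)/((-30)**2 - 1*(-2842)) = -45403*1/44682 + (-8000*(-1/7667) + 518)/(900 + 2842) = -45403/44682 + (8000/7667 + 518)/3742 = -45403/44682 + (3979506/7667)*(1/3742) = -45403/44682 + 1989753/14344957 = -51127085375/58269215334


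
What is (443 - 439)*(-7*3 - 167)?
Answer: -752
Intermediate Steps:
(443 - 439)*(-7*3 - 167) = 4*(-21 - 167) = 4*(-188) = -752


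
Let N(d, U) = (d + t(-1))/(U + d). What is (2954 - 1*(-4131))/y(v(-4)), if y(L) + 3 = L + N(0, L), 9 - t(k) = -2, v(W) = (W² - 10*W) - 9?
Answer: 332995/2079 ≈ 160.17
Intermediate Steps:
v(W) = -9 + W² - 10*W
t(k) = 11 (t(k) = 9 - 1*(-2) = 9 + 2 = 11)
N(d, U) = (11 + d)/(U + d) (N(d, U) = (d + 11)/(U + d) = (11 + d)/(U + d))
y(L) = -3 + L + 11/L (y(L) = -3 + (L + (11 + 0)/(L + 0)) = -3 + (L + 11/L) = -3 + L + 11/L)
(2954 - 1*(-4131))/y(v(-4)) = (2954 - 1*(-4131))/(-3 + (-9 + (-4)² - 10*(-4)) + 11/(-9 + (-4)² - 10*(-4))) = (2954 + 4131)/(-3 + (-9 + 16 + 40) + 11/(-9 + 16 + 40)) = 7085/(-3 + 47 + 11/47) = 7085/(2079/47) = 7085*(47/2079) = 332995/2079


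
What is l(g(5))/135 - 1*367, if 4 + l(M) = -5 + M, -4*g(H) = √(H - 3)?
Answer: -5506/15 - √2/540 ≈ -367.07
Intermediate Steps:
g(H) = -√(-3 + H)/4 (g(H) = -√(H - 3)/4 = -√(-3 + H)/4)
l(M) = -9 + M (l(M) = -4 + (-5 + M) = -9 + M)
l(g(5))/135 - 1*367 = (-9 - √(-3 + 5)/4)/135 - 1*367 = (-9 - √2/4)*(1/135) - 367 = (-1/15 - √2/540) - 367 = -5506/15 - √2/540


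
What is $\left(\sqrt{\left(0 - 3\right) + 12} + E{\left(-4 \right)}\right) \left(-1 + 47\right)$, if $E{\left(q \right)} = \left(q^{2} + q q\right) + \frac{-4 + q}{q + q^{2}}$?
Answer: $\frac{4738}{3} \approx 1579.3$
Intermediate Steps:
$E{\left(q \right)} = 2 q^{2} + \frac{-4 + q}{q + q^{2}}$ ($E{\left(q \right)} = \left(q^{2} + q^{2}\right) + \frac{-4 + q}{q + q^{2}} = 2 q^{2} + \frac{-4 + q}{q + q^{2}}$)
$\left(\sqrt{\left(0 - 3\right) + 12} + E{\left(-4 \right)}\right) \left(-1 + 47\right) = \left(\sqrt{\left(0 - 3\right) + 12} + \frac{-4 - 4 + 2 \left(-4\right)^{3} + 2 \left(-4\right)^{4}}{\left(-4\right) \left(1 - 4\right)}\right) \left(-1 + 47\right) = \left(\sqrt{-3 + 12} - \frac{-4 - 4 + 2 \left(-64\right) + 2 \cdot 256}{4 \left(-3\right)}\right) 46 = \left(\sqrt{9} - - \frac{-4 - 4 - 128 + 512}{12}\right) 46 = \left(3 - \left(- \frac{1}{12}\right) 376\right) 46 = \left(3 + \frac{94}{3}\right) 46 = \frac{103}{3} \cdot 46 = \frac{4738}{3}$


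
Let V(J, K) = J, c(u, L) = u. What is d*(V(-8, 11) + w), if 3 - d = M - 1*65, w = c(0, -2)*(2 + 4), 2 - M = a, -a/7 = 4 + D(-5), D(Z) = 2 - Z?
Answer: 88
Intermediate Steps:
a = -77 (a = -7*(4 + (2 - 1*(-5))) = -7*(4 + (2 + 5)) = -7*(4 + 7) = -7*11 = -77)
M = 79 (M = 2 - 1*(-77) = 2 + 77 = 79)
w = 0 (w = 0*(2 + 4) = 0*6 = 0)
d = -11 (d = 3 - (79 - 1*65) = 3 - (79 - 65) = 3 - 1*14 = 3 - 14 = -11)
d*(V(-8, 11) + w) = -11*(-8 + 0) = -11*(-8) = 88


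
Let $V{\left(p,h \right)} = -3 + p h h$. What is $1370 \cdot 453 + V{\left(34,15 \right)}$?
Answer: $628257$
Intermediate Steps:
$V{\left(p,h \right)} = -3 + p h^{2}$ ($V{\left(p,h \right)} = -3 + h p h = -3 + p h^{2}$)
$1370 \cdot 453 + V{\left(34,15 \right)} = 1370 \cdot 453 - \left(3 - 34 \cdot 15^{2}\right) = 620610 + \left(-3 + 34 \cdot 225\right) = 620610 + \left(-3 + 7650\right) = 620610 + 7647 = 628257$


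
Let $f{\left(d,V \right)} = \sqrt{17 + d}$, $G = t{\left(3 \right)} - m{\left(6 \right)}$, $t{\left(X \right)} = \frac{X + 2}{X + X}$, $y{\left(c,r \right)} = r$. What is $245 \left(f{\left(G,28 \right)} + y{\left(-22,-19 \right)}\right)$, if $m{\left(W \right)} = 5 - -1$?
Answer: $-4655 + \frac{245 \sqrt{426}}{6} \approx -3812.2$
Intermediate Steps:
$m{\left(W \right)} = 6$ ($m{\left(W \right)} = 5 + 1 = 6$)
$t{\left(X \right)} = \frac{2 + X}{2 X}$
$G = - \frac{31}{6}$ ($G = \frac{2 + 3}{2 \cdot 3} - 6 = \frac{1}{2} \cdot \frac{1}{3} \cdot 5 - 6 = \frac{5}{6} - 6 = - \frac{31}{6} \approx -5.1667$)
$245 \left(f{\left(G,28 \right)} + y{\left(-22,-19 \right)}\right) = 245 \left(\sqrt{17 - \frac{31}{6}} - 19\right) = 245 \left(\sqrt{\frac{71}{6}} - 19\right) = 245 \left(\frac{\sqrt{426}}{6} - 19\right) = 245 \left(-19 + \frac{\sqrt{426}}{6}\right) = -4655 + \frac{245 \sqrt{426}}{6}$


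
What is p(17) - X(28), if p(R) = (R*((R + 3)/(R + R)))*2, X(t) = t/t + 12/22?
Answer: 203/11 ≈ 18.455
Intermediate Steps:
X(t) = 17/11 (X(t) = 1 + 12*(1/22) = 1 + 6/11 = 17/11)
p(R) = 3 + R (p(R) = (R*((3 + R)/((2*R))))*2 = (R*((3 + R)*(1/(2*R))))*2 = (R*((3 + R)/(2*R)))*2 = (3/2 + R/2)*2 = 3 + R)
p(17) - X(28) = (3 + 17) - 1*17/11 = 20 - 17/11 = 203/11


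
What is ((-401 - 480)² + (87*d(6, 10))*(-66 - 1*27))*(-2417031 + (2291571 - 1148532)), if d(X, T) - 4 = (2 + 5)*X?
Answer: -514660918200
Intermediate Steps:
d(X, T) = 4 + 7*X (d(X, T) = 4 + (2 + 5)*X = 4 + 7*X)
((-401 - 480)² + (87*d(6, 10))*(-66 - 1*27))*(-2417031 + (2291571 - 1148532)) = ((-401 - 480)² + (87*(4 + 7*6))*(-66 - 1*27))*(-2417031 + (2291571 - 1148532)) = ((-881)² + (87*(4 + 42))*(-66 - 27))*(-2417031 + 1143039) = (776161 + (87*46)*(-93))*(-1273992) = (776161 + 4002*(-93))*(-1273992) = (776161 - 372186)*(-1273992) = 403975*(-1273992) = -514660918200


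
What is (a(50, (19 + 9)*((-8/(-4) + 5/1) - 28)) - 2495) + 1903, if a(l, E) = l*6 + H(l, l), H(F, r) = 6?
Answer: -286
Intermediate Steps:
a(l, E) = 6 + 6*l (a(l, E) = l*6 + 6 = 6*l + 6 = 6 + 6*l)
(a(50, (19 + 9)*((-8/(-4) + 5/1) - 28)) - 2495) + 1903 = ((6 + 6*50) - 2495) + 1903 = ((6 + 300) - 2495) + 1903 = (306 - 2495) + 1903 = -2189 + 1903 = -286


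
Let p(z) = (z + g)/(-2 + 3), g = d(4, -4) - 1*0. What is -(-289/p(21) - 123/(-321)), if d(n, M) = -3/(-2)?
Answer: 60001/4815 ≈ 12.461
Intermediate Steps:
d(n, M) = 3/2 (d(n, M) = -3*(-½) = 3/2)
g = 3/2 (g = 3/2 - 1*0 = 3/2 + 0 = 3/2 ≈ 1.5000)
p(z) = 3/2 + z (p(z) = (z + 3/2)/(-2 + 3) = (3/2 + z)/1 = (3/2 + z)*1 = 3/2 + z)
-(-289/p(21) - 123/(-321)) = -(-289/(3/2 + 21) - 123/(-321)) = -(-289/45/2 - 123*(-1/321)) = -(-289*2/45 + 41/107) = -(-578/45 + 41/107) = -1*(-60001/4815) = 60001/4815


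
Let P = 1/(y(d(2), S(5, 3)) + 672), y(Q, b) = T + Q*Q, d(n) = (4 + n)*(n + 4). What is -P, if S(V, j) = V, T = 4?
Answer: -1/1972 ≈ -0.00050710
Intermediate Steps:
d(n) = (4 + n)² (d(n) = (4 + n)*(4 + n) = (4 + n)²)
y(Q, b) = 4 + Q² (y(Q, b) = 4 + Q*Q = 4 + Q²)
P = 1/1972 (P = 1/((4 + ((4 + 2)²)²) + 672) = 1/((4 + (6²)²) + 672) = 1/((4 + 36²) + 672) = 1/((4 + 1296) + 672) = 1/(1300 + 672) = 1/1972 ≈ 0.00050710)
-P = -1*1/1972 = -1/1972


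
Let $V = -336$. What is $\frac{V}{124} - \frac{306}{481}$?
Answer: $- \frac{49890}{14911} \approx -3.3459$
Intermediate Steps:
$\frac{V}{124} - \frac{306}{481} = - \frac{336}{124} - \frac{306}{481} = \left(-336\right) \frac{1}{124} - \frac{306}{481} = - \frac{84}{31} - \frac{306}{481} = - \frac{49890}{14911}$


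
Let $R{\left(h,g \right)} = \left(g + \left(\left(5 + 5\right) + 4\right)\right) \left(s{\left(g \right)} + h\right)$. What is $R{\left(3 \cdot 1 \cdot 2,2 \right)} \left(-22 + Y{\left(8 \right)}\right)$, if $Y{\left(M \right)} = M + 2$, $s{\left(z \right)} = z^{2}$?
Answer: $-1920$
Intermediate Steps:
$Y{\left(M \right)} = 2 + M$
$R{\left(h,g \right)} = \left(14 + g\right) \left(h + g^{2}\right)$ ($R{\left(h,g \right)} = \left(g + \left(\left(5 + 5\right) + 4\right)\right) \left(g^{2} + h\right) = \left(g + \left(10 + 4\right)\right) \left(h + g^{2}\right) = \left(g + 14\right) \left(h + g^{2}\right) = \left(14 + g\right) \left(h + g^{2}\right)$)
$R{\left(3 \cdot 1 \cdot 2,2 \right)} \left(-22 + Y{\left(8 \right)}\right) = \left(2^{3} + 14 \cdot 3 \cdot 1 \cdot 2 + 14 \cdot 2^{2} + 2 \cdot 3 \cdot 1 \cdot 2\right) \left(-22 + \left(2 + 8\right)\right) = \left(8 + 14 \cdot 3 \cdot 2 + 14 \cdot 4 + 2 \cdot 3 \cdot 2\right) \left(-22 + 10\right) = \left(8 + 14 \cdot 6 + 56 + 2 \cdot 6\right) \left(-12\right) = \left(8 + 84 + 56 + 12\right) \left(-12\right) = 160 \left(-12\right) = -1920$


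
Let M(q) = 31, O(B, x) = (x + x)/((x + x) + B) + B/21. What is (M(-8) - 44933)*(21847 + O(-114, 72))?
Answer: -34333101946/35 ≈ -9.8095e+8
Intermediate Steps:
O(B, x) = B/21 + 2*x/(B + 2*x) (O(B, x) = (2*x)/(2*x + B) + B*(1/21) = (2*x)/(B + 2*x) + B/21 = 2*x/(B + 2*x) + B/21 = B/21 + 2*x/(B + 2*x))
(M(-8) - 44933)*(21847 + O(-114, 72)) = (31 - 44933)*(21847 + ((-114)² + 42*72 + 2*(-114)*72)/(21*(-114 + 2*72))) = -44902*(21847 + (12996 + 3024 - 16416)/(21*(-114 + 144))) = -44902*(21847 + (1/21)*(-396)/30) = -44902*(21847 + (1/21)*(1/30)*(-396)) = -44902*(21847 - 22/35) = -44902*764623/35 = -34333101946/35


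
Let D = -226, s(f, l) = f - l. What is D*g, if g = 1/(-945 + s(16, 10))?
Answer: 226/939 ≈ 0.24068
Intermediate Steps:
g = -1/939 (g = 1/(-945 + (16 - 1*10)) = 1/(-945 + (16 - 10)) = 1/(-945 + 6) = 1/(-939) = -1/939 ≈ -0.0010650)
D*g = -226*(-1/939) = 226/939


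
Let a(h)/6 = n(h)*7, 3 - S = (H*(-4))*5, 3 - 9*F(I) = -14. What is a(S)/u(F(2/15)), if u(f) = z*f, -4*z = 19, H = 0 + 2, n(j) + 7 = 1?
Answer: 9072/323 ≈ 28.087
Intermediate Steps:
F(I) = 17/9 (F(I) = ⅓ - ⅑*(-14) = ⅓ + 14/9 = 17/9)
n(j) = -6 (n(j) = -7 + 1 = -6)
H = 2
z = -19/4 (z = -¼*19 = -19/4 ≈ -4.7500)
S = 43 (S = 3 - 2*(-4)*5 = 3 - (-8)*5 = 3 - 1*(-40) = 3 + 40 = 43)
a(h) = -252 (a(h) = 6*(-6*7) = 6*(-42) = -252)
u(f) = -19*f/4
a(S)/u(F(2/15)) = -252/((-19/4*17/9)) = -252/(-323/36) = -252*(-36/323) = 9072/323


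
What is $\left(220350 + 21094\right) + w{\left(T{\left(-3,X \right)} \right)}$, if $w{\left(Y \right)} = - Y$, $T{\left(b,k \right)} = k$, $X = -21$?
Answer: $241465$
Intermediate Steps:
$\left(220350 + 21094\right) + w{\left(T{\left(-3,X \right)} \right)} = \left(220350 + 21094\right) - -21 = 241444 + 21 = 241465$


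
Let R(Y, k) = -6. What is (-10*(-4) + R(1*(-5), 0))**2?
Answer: 1156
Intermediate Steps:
(-10*(-4) + R(1*(-5), 0))**2 = (-10*(-4) - 6)**2 = (40 - 6)**2 = 34**2 = 1156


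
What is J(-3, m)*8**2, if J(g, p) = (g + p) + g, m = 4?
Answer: -128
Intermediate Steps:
J(g, p) = p + 2*g
J(-3, m)*8**2 = (4 + 2*(-3))*8**2 = (4 - 6)*64 = -2*64 = -128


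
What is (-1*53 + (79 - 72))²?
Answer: 2116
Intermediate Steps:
(-1*53 + (79 - 72))² = (-53 + 7)² = (-46)² = 2116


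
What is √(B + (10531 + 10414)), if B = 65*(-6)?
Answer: √20555 ≈ 143.37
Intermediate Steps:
B = -390
√(B + (10531 + 10414)) = √(-390 + (10531 + 10414)) = √(-390 + 20945) = √20555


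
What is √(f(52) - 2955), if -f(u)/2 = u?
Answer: I*√3059 ≈ 55.308*I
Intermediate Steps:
f(u) = -2*u
√(f(52) - 2955) = √(-2*52 - 2955) = √(-104 - 2955) = √(-3059) = I*√3059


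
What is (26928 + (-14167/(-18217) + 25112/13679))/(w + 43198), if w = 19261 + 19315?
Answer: 6710848812001/20377291108482 ≈ 0.32933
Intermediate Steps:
w = 38576
(26928 + (-14167/(-18217) + 25112/13679))/(w + 43198) = (26928 + (-14167/(-18217) + 25112/13679))/(38576 + 43198) = (26928 + (-14167*(-1/18217) + 25112*(1/13679)))/81774 = (26928 + (14167/18217 + 25112/13679))*(1/81774) = (26928 + 651255697/249190343)*(1/81774) = (6710848812001/249190343)*(1/81774) = 6710848812001/20377291108482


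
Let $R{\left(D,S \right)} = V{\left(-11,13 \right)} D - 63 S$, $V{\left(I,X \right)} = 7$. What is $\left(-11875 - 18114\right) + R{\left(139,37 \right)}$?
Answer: $-31347$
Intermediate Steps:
$R{\left(D,S \right)} = - 63 S + 7 D$ ($R{\left(D,S \right)} = 7 D - 63 S = - 63 S + 7 D$)
$\left(-11875 - 18114\right) + R{\left(139,37 \right)} = \left(-11875 - 18114\right) + \left(\left(-63\right) 37 + 7 \cdot 139\right) = -29989 + \left(-2331 + 973\right) = -29989 - 1358 = -31347$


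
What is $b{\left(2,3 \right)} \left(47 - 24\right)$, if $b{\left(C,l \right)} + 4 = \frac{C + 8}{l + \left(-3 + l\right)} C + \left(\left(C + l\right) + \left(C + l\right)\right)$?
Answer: $\frac{874}{3} \approx 291.33$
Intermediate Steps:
$b{\left(C,l \right)} = -4 + 2 C + 2 l + \frac{C \left(8 + C\right)}{-3 + 2 l}$ ($b{\left(C,l \right)} = -4 + \left(\frac{C + 8}{l + \left(-3 + l\right)} C + \left(\left(C + l\right) + \left(C + l\right)\right)\right) = -4 + \left(\frac{8 + C}{-3 + 2 l} C + \left(2 C + 2 l\right)\right) = -4 + \left(\frac{C \left(8 + C\right)}{-3 + 2 l} + \left(2 C + 2 l\right)\right) = -4 + \left(2 C + 2 l + \frac{C \left(8 + C\right)}{-3 + 2 l}\right) = -4 + 2 C + 2 l + \frac{C \left(8 + C\right)}{-3 + 2 l}$)
$b{\left(2,3 \right)} \left(47 - 24\right) = \frac{12 + 2^{2} - 42 + 2 \cdot 2 + 4 \cdot 3^{2} + 4 \cdot 2 \cdot 3}{-3 + 2 \cdot 3} \left(47 - 24\right) = \frac{12 + 4 - 42 + 4 + 4 \cdot 9 + 24}{-3 + 6} \cdot 23 = \frac{12 + 4 - 42 + 4 + 36 + 24}{3} \cdot 23 = \frac{1}{3} \cdot 38 \cdot 23 = \frac{38}{3} \cdot 23 = \frac{874}{3}$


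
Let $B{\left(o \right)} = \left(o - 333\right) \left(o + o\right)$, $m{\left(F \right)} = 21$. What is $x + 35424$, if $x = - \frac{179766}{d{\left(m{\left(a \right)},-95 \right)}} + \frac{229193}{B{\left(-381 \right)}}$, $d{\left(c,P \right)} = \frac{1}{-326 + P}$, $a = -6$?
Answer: $\frac{41195148019073}{544068} \approx 7.5717 \cdot 10^{7}$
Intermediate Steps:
$B{\left(o \right)} = 2 o \left(-333 + o\right)$ ($B{\left(o \right)} = \left(-333 + o\right) 2 o = 2 o \left(-333 + o\right)$)
$x = \frac{41175874954241}{544068}$ ($x = - \frac{179766}{\frac{1}{-326 - 95}} + \frac{229193}{2 \left(-381\right) \left(-333 - 381\right)} = - \frac{179766}{\frac{1}{-421}} + \frac{229193}{2 \left(-381\right) \left(-714\right)} = - \frac{179766}{- \frac{1}{421}} + \frac{229193}{544068} = \left(-179766\right) \left(-421\right) + 229193 \cdot \frac{1}{544068} = 75681486 + \frac{229193}{544068} = \frac{41175874954241}{544068} \approx 7.5682 \cdot 10^{7}$)
$x + 35424 = \frac{41175874954241}{544068} + 35424 = \frac{41195148019073}{544068}$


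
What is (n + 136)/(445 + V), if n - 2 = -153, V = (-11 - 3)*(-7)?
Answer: -5/181 ≈ -0.027624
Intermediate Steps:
V = 98 (V = -14*(-7) = 98)
n = -151 (n = 2 - 153 = -151)
(n + 136)/(445 + V) = (-151 + 136)/(445 + 98) = -15/543 = -15*1/543 = -5/181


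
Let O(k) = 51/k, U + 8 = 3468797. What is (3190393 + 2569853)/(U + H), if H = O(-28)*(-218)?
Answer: 26881148/16189535 ≈ 1.6604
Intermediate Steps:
U = 3468789 (U = -8 + 3468797 = 3468789)
H = 5559/14 (H = (51/(-28))*(-218) = (51*(-1/28))*(-218) = -51/28*(-218) = 5559/14 ≈ 397.07)
(3190393 + 2569853)/(U + H) = (3190393 + 2569853)/(3468789 + 5559/14) = 5760246/(48568605/14) = 5760246*(14/48568605) = 26881148/16189535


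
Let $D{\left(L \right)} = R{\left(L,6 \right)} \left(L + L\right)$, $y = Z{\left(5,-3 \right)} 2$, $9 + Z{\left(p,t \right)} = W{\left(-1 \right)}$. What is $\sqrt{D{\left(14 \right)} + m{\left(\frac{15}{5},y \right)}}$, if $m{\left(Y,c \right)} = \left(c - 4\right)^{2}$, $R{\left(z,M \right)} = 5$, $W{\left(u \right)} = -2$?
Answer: $4 \sqrt{51} \approx 28.566$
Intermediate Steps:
$Z{\left(p,t \right)} = -11$ ($Z{\left(p,t \right)} = -9 - 2 = -11$)
$y = -22$ ($y = \left(-11\right) 2 = -22$)
$m{\left(Y,c \right)} = \left(-4 + c\right)^{2}$
$D{\left(L \right)} = 10 L$ ($D{\left(L \right)} = 5 \left(L + L\right) = 5 \cdot 2 L = 10 L$)
$\sqrt{D{\left(14 \right)} + m{\left(\frac{15}{5},y \right)}} = \sqrt{10 \cdot 14 + \left(-4 - 22\right)^{2}} = \sqrt{140 + \left(-26\right)^{2}} = \sqrt{140 + 676} = \sqrt{816} = 4 \sqrt{51}$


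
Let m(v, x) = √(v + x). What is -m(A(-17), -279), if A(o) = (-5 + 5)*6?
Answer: -3*I*√31 ≈ -16.703*I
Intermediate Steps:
A(o) = 0 (A(o) = 0*6 = 0)
-m(A(-17), -279) = -√(0 - 279) = -√(-279) = -3*I*√31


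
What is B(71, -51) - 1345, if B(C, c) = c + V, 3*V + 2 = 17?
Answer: -1391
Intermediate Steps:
V = 5 (V = -2/3 + (1/3)*17 = -2/3 + 17/3 = 5)
B(C, c) = 5 + c (B(C, c) = c + 5 = 5 + c)
B(71, -51) - 1345 = (5 - 51) - 1345 = -46 - 1345 = -1391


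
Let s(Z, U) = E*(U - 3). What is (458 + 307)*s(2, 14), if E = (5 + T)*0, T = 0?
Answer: 0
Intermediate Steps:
E = 0 (E = (5 + 0)*0 = 5*0 = 0)
s(Z, U) = 0 (s(Z, U) = 0*(U - 3) = 0*(-3 + U) = 0)
(458 + 307)*s(2, 14) = (458 + 307)*0 = 765*0 = 0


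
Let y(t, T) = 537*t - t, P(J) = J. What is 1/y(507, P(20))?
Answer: 1/271752 ≈ 3.6798e-6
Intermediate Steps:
y(t, T) = 536*t
1/y(507, P(20)) = 1/(536*507) = 1/271752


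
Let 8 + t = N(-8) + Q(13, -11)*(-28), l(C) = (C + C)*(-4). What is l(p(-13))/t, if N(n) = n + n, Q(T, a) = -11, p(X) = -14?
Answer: 28/71 ≈ 0.39437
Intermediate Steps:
N(n) = 2*n
l(C) = -8*C (l(C) = (2*C)*(-4) = -8*C)
t = 284 (t = -8 + (2*(-8) - 11*(-28)) = -8 + (-16 + 308) = -8 + 292 = 284)
l(p(-13))/t = -8*(-14)/284 = 112*(1/284) = 28/71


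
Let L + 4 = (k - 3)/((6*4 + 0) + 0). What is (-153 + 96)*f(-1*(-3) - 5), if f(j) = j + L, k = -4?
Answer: 2869/8 ≈ 358.63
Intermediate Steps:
L = -103/24 (L = -4 + (-4 - 3)/((6*4 + 0) + 0) = -4 - 7/((24 + 0) + 0) = -4 - 7/(24 + 0) = -4 - 7/24 = -103/24 ≈ -4.2917)
f(j) = -103/24 + j (f(j) = j - 103/24 = -103/24 + j)
(-153 + 96)*f(-1*(-3) - 5) = (-153 + 96)*(-103/24 + (-1*(-3) - 5)) = -57*(-103/24 + (3 - 5)) = -57*(-103/24 - 2) = -57*(-151/24) = 2869/8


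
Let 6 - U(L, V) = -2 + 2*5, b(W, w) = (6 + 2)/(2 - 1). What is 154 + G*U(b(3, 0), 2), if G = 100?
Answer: -46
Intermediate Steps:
b(W, w) = 8 (b(W, w) = 8/1 = 8*1 = 8)
U(L, V) = -2 (U(L, V) = 6 - (-2 + 2*5) = 6 - (-2 + 10) = 6 - 1*8 = 6 - 8 = -2)
154 + G*U(b(3, 0), 2) = 154 + 100*(-2) = 154 - 200 = -46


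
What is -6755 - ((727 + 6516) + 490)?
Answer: -14488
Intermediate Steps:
-6755 - ((727 + 6516) + 490) = -6755 - (7243 + 490) = -6755 - 1*7733 = -6755 - 7733 = -14488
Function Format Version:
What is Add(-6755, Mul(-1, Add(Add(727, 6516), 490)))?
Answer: -14488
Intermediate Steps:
Add(-6755, Mul(-1, Add(Add(727, 6516), 490))) = Add(-6755, Mul(-1, Add(7243, 490))) = Add(-6755, Mul(-1, 7733)) = Add(-6755, -7733) = -14488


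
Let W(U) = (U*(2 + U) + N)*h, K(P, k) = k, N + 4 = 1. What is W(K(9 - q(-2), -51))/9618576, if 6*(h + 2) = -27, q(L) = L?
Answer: -338/200387 ≈ -0.0016867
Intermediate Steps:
h = -13/2 (h = -2 + (⅙)*(-27) = -2 - 9/2 = -13/2 ≈ -6.5000)
N = -3 (N = -4 + 1 = -3)
W(U) = 39/2 - 13*U*(2 + U)/2 (W(U) = (U*(2 + U) - 3)*(-13/2) = (-3 + U*(2 + U))*(-13/2) = 39/2 - 13*U*(2 + U)/2)
W(K(9 - q(-2), -51))/9618576 = (39/2 - 13*(-51) - 13/2*(-51)²)/9618576 = (39/2 + 663 - 13/2*2601)*(1/9618576) = (39/2 + 663 - 33813/2)*(1/9618576) = -16224*1/9618576 = -338/200387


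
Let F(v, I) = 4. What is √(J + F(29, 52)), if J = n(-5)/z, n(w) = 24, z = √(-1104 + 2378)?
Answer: 2*√(8281 + 273*√26)/91 ≈ 2.1616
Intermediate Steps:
z = 7*√26 (z = √1274 = 7*√26 ≈ 35.693)
J = 12*√26/91 (J = 24/((7*√26)) = 24*(√26/182) = 12*√26/91 ≈ 0.67240)
√(J + F(29, 52)) = √(12*√26/91 + 4) = √(4 + 12*√26/91)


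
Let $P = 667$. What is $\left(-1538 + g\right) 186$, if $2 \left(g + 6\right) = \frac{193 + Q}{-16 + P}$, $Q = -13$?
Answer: $- \frac{2010108}{7} \approx -2.8716 \cdot 10^{5}$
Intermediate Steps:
$g = - \frac{1272}{217}$ ($g = -6 + \frac{\left(193 - 13\right) \frac{1}{-16 + 667}}{2} = -6 + \frac{180 \cdot \frac{1}{651}}{2} = -6 + \frac{1}{2} \cdot \frac{60}{217} = -6 + \frac{30}{217} = - \frac{1272}{217} \approx -5.8617$)
$\left(-1538 + g\right) 186 = \left(-1538 - \frac{1272}{217}\right) 186 = \left(- \frac{335018}{217}\right) 186 = - \frac{2010108}{7}$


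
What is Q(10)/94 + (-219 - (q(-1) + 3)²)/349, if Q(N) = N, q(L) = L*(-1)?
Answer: -9300/16403 ≈ -0.56697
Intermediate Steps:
q(L) = -L
Q(10)/94 + (-219 - (q(-1) + 3)²)/349 = 10/94 + (-219 - (-1*(-1) + 3)²)/349 = 10*(1/94) + (-219 - (1 + 3)²)*(1/349) = 5/47 + (-219 - 1*4²)*(1/349) = 5/47 + (-219 - 1*16)*(1/349) = 5/47 + (-219 - 16)*(1/349) = 5/47 - 235*1/349 = 5/47 - 235/349 = -9300/16403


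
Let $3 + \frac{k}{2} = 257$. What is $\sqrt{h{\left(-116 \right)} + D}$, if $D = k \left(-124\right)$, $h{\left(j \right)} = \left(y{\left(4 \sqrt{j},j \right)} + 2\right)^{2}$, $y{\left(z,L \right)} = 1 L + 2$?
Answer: $4 i \sqrt{3153} \approx 224.61 i$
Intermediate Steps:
$k = 508$ ($k = -6 + 2 \cdot 257 = -6 + 514 = 508$)
$y{\left(z,L \right)} = 2 + L$ ($y{\left(z,L \right)} = L + 2 = 2 + L$)
$h{\left(j \right)} = \left(4 + j\right)^{2}$ ($h{\left(j \right)} = \left(\left(2 + j\right) + 2\right)^{2} = \left(4 + j\right)^{2}$)
$D = -62992$ ($D = 508 \left(-124\right) = -62992$)
$\sqrt{h{\left(-116 \right)} + D} = \sqrt{\left(4 - 116\right)^{2} - 62992} = \sqrt{\left(-112\right)^{2} - 62992} = \sqrt{12544 - 62992} = \sqrt{-50448} = 4 i \sqrt{3153}$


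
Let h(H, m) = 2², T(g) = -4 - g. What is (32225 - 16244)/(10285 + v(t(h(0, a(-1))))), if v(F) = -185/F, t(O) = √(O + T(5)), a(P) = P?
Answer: 10957639/7052538 - 197099*I*√5/35262690 ≈ 1.5537 - 0.012498*I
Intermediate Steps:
h(H, m) = 4
t(O) = √(-9 + O) (t(O) = √(O + (-4 - 1*5)) = √(O + (-4 - 5)) = √(O - 9) = √(-9 + O))
(32225 - 16244)/(10285 + v(t(h(0, a(-1))))) = (32225 - 16244)/(10285 - 185/√(-9 + 4)) = 15981/(10285 - 185*(-I*√5/5)) = 15981/(10285 - (-37)*I*√5) = 15981/(10285 + 37*I*√5)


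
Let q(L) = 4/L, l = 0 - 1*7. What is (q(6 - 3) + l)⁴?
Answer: 83521/81 ≈ 1031.1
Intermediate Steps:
l = -7 (l = 0 - 7 = -7)
(q(6 - 3) + l)⁴ = (4/(6 - 3) - 7)⁴ = (4/3 - 7)⁴ = (-17/3)⁴ = 83521/81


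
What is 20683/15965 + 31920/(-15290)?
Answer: -19335973/24410485 ≈ -0.79212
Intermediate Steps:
20683/15965 + 31920/(-15290) = 20683*(1/15965) + 31920*(-1/15290) = 20683/15965 - 3192/1529 = -19335973/24410485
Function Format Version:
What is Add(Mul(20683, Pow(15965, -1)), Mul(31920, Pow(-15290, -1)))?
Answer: Rational(-19335973, 24410485) ≈ -0.79212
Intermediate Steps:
Add(Mul(20683, Pow(15965, -1)), Mul(31920, Pow(-15290, -1))) = Add(Mul(20683, Rational(1, 15965)), Mul(31920, Rational(-1, 15290))) = Add(Rational(20683, 15965), Rational(-3192, 1529)) = Rational(-19335973, 24410485)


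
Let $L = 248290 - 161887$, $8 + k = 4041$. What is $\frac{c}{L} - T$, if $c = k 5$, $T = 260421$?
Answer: $- \frac{22501135498}{86403} \approx -2.6042 \cdot 10^{5}$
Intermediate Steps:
$k = 4033$ ($k = -8 + 4041 = 4033$)
$c = 20165$ ($c = 4033 \cdot 5 = 20165$)
$L = 86403$
$\frac{c}{L} - T = \frac{20165}{86403} - 260421 = - \frac{22501135498}{86403}$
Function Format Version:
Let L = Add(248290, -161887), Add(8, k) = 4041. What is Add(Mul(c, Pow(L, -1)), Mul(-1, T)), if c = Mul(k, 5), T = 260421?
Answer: Rational(-22501135498, 86403) ≈ -2.6042e+5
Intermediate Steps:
k = 4033 (k = Add(-8, 4041) = 4033)
c = 20165 (c = Mul(4033, 5) = 20165)
L = 86403
Add(Mul(c, Pow(L, -1)), Mul(-1, T)) = Add(Mul(20165, Pow(86403, -1)), Mul(-1, 260421)) = Add(Mul(20165, Rational(1, 86403)), -260421) = Add(Rational(20165, 86403), -260421) = Rational(-22501135498, 86403)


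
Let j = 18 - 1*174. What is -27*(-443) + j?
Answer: 11805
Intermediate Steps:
j = -156 (j = 18 - 174 = -156)
-27*(-443) + j = -27*(-443) - 156 = 11961 - 156 = 11805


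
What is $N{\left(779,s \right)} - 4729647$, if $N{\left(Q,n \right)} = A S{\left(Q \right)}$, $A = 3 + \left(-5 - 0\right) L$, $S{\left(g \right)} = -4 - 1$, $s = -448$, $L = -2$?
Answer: $-4729712$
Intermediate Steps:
$S{\left(g \right)} = -5$
$A = 13$ ($A = 3 + \left(-5 - 0\right) \left(-2\right) = 3 + \left(-5 + 0\right) \left(-2\right) = 3 - -10 = 3 + 10 = 13$)
$N{\left(Q,n \right)} = -65$ ($N{\left(Q,n \right)} = 13 \left(-5\right) = -65$)
$N{\left(779,s \right)} - 4729647 = -65 - 4729647 = -4729712$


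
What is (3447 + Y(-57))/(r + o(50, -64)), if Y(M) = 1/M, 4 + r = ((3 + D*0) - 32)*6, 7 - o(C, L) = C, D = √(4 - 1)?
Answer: -196478/12597 ≈ -15.597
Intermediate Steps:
D = √3 ≈ 1.7320
o(C, L) = 7 - C
r = -178 (r = -4 + ((3 + √3*0) - 32)*6 = -4 + ((3 + 0) - 32)*6 = -4 + (3 - 32)*6 = -4 - 29*6 = -4 - 174 = -178)
(3447 + Y(-57))/(r + o(50, -64)) = (3447 + 1/(-57))/(-178 + (7 - 1*50)) = (3447 - 1/57)/(-178 + (7 - 50)) = 196478/(57*(-178 - 43)) = (196478/57)/(-221) = (196478/57)*(-1/221) = -196478/12597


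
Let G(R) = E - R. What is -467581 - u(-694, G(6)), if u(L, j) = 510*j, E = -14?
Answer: -457381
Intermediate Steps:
G(R) = -14 - R
-467581 - u(-694, G(6)) = -467581 - 510*(-14 - 1*6) = -467581 - 510*(-14 - 6) = -467581 - 510*(-20) = -467581 - 1*(-10200) = -467581 + 10200 = -457381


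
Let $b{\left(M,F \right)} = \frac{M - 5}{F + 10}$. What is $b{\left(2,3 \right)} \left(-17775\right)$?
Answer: $\frac{53325}{13} \approx 4101.9$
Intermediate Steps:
$b{\left(M,F \right)} = \frac{-5 + M}{10 + F}$
$b{\left(2,3 \right)} \left(-17775\right) = \frac{-5 + 2}{10 + 3} \left(-17775\right) = \frac{1}{13} \left(-3\right) \left(-17775\right) = \left(- \frac{3}{13}\right) \left(-17775\right) = \frac{53325}{13}$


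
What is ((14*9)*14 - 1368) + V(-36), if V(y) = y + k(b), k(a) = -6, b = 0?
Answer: 354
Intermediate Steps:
V(y) = -6 + y (V(y) = y - 6 = -6 + y)
((14*9)*14 - 1368) + V(-36) = ((14*9)*14 - 1368) + (-6 - 36) = (126*14 - 1368) - 42 = (1764 - 1368) - 42 = 396 - 42 = 354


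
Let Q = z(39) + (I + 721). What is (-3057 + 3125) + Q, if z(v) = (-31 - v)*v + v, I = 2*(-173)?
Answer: -2248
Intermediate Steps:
I = -346
z(v) = v + v*(-31 - v) (z(v) = v*(-31 - v) + v = v + v*(-31 - v))
Q = -2316 (Q = -1*39*(30 + 39) + (-346 + 721) = -1*39*69 + 375 = -2691 + 375 = -2316)
(-3057 + 3125) + Q = (-3057 + 3125) - 2316 = 68 - 2316 = -2248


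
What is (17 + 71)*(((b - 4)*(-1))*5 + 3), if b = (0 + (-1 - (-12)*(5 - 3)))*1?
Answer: -8096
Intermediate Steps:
b = 23 (b = (0 + (-1 - (-12)*2))*1 = (0 + (-1 - 3*(-8)))*1 = (0 + (-1 + 24))*1 = (0 + 23)*1 = 23*1 = 23)
(17 + 71)*(((b - 4)*(-1))*5 + 3) = (17 + 71)*(((23 - 4)*(-1))*5 + 3) = 88*((19*(-1))*5 + 3) = 88*(-19*5 + 3) = 88*(-95 + 3) = 88*(-92) = -8096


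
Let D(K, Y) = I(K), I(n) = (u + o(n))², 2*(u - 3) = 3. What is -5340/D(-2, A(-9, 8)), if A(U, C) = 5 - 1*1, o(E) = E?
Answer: -4272/5 ≈ -854.40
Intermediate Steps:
u = 9/2 (u = 3 + (½)*3 = 3 + 3/2 = 9/2 ≈ 4.5000)
A(U, C) = 4 (A(U, C) = 5 - 1 = 4)
I(n) = (9/2 + n)²
D(K, Y) = (9 + 2*K)²/4
-5340/D(-2, A(-9, 8)) = -5340*4/(9 + 2*(-2))² = -5340*4/(9 - 4)² = -5340/((¼)*5²) = -5340/((¼)*25) = -5340/25/4 = -5340*4/25 = -4272/5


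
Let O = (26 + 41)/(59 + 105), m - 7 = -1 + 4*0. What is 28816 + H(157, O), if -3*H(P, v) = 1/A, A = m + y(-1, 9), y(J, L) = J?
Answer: 432239/15 ≈ 28816.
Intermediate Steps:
m = 6 (m = 7 + (-1 + 4*0) = 7 + (-1 + 0) = 7 - 1 = 6)
O = 67/164 ≈ 0.40854
A = 5 (A = 6 - 1 = 5)
H(P, v) = -1/15 (H(P, v) = -1/3/5 = -1/3*1/5 = -1/15)
28816 + H(157, O) = 28816 - 1/15 = 432239/15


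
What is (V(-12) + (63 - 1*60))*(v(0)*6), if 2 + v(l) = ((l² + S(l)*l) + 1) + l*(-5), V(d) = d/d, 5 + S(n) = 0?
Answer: -24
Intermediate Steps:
S(n) = -5 (S(n) = -5 + 0 = -5)
V(d) = 1
v(l) = -1 + l² - 10*l (v(l) = -2 + (((l² - 5*l) + 1) + l*(-5)) = -2 + ((1 + l² - 5*l) - 5*l) = -2 + (1 + l² - 10*l) = -1 + l² - 10*l)
(V(-12) + (63 - 1*60))*(v(0)*6) = (1 + (63 - 1*60))*((-1 + 0² - 10*0)*6) = (1 + (63 - 60))*((-1 + 0 + 0)*6) = (1 + 3)*(-1*6) = 4*(-6) = -24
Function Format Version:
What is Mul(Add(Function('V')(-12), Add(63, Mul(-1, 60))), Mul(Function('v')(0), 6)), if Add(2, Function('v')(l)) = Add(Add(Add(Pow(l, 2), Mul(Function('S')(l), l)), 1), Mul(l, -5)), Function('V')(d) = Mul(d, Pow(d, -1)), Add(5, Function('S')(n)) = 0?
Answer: -24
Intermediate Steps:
Function('S')(n) = -5 (Function('S')(n) = Add(-5, 0) = -5)
Function('V')(d) = 1
Function('v')(l) = Add(-1, Pow(l, 2), Mul(-10, l)) (Function('v')(l) = Add(-2, Add(Add(Add(Pow(l, 2), Mul(-5, l)), 1), Mul(l, -5))) = Add(-2, Add(Add(1, Pow(l, 2), Mul(-5, l)), Mul(-5, l))) = Add(-2, Add(1, Pow(l, 2), Mul(-10, l))) = Add(-1, Pow(l, 2), Mul(-10, l)))
Mul(Add(Function('V')(-12), Add(63, Mul(-1, 60))), Mul(Function('v')(0), 6)) = Mul(Add(1, Add(63, Mul(-1, 60))), Mul(Add(-1, Pow(0, 2), Mul(-10, 0)), 6)) = Mul(Add(1, Add(63, -60)), Mul(Add(-1, 0, 0), 6)) = Mul(Add(1, 3), Mul(-1, 6)) = Mul(4, -6) = -24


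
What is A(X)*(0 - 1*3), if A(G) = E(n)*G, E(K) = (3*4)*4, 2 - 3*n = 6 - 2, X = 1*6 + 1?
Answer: -1008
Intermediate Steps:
X = 7 (X = 6 + 1 = 7)
n = -⅔ (n = ⅔ - (6 - 2)/3 = ⅔ - ⅓*4 = ⅔ - 4/3 = -⅔ ≈ -0.66667)
E(K) = 48 (E(K) = 12*4 = 48)
A(G) = 48*G
A(X)*(0 - 1*3) = (48*7)*(0 - 1*3) = 336*(0 - 3) = 336*(-3) = -1008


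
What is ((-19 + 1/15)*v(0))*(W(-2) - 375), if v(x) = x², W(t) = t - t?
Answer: 0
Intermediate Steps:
W(t) = 0
((-19 + 1/15)*v(0))*(W(-2) - 375) = ((-19 + 1/15)*0²)*(0 - 375) = ((-19 + 1/15)*0)*(-375) = -284/15*0*(-375) = 0*(-375) = 0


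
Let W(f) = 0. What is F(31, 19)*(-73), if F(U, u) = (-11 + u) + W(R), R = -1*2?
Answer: -584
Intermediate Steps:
R = -2
F(U, u) = -11 + u (F(U, u) = (-11 + u) + 0 = -11 + u)
F(31, 19)*(-73) = (-11 + 19)*(-73) = 8*(-73) = -584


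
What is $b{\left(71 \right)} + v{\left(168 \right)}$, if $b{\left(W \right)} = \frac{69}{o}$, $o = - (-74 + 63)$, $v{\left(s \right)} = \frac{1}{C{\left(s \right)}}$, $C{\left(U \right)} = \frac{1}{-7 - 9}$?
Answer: $- \frac{107}{11} \approx -9.7273$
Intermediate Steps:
$C{\left(U \right)} = - \frac{1}{16}$ ($C{\left(U \right)} = \frac{1}{-16} = - \frac{1}{16}$)
$v{\left(s \right)} = -16$ ($v{\left(s \right)} = \frac{1}{- \frac{1}{16}} = -16$)
$o = 11$ ($o = \left(-1\right) \left(-11\right) = 11$)
$b{\left(W \right)} = \frac{69}{11}$
$b{\left(71 \right)} + v{\left(168 \right)} = \frac{69}{11} - 16 = - \frac{107}{11}$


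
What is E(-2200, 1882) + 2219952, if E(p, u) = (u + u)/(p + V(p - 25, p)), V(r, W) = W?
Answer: 2441946259/1100 ≈ 2.2200e+6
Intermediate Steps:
E(p, u) = u/p (E(p, u) = (u + u)/(p + p) = (2*u)/((2*p)) = (2*u)*(1/(2*p)) = u/p)
E(-2200, 1882) + 2219952 = 1882/(-2200) + 2219952 = 1882*(-1/2200) + 2219952 = -941/1100 + 2219952 = 2441946259/1100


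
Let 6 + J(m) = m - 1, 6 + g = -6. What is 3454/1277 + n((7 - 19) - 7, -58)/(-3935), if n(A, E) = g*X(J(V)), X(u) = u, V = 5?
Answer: 13560842/5024995 ≈ 2.6987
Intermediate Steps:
g = -12 (g = -6 - 6 = -12)
J(m) = -7 + m (J(m) = -6 + (m - 1) = -6 + (-1 + m) = -7 + m)
n(A, E) = 24 (n(A, E) = -12*(-7 + 5) = -12*(-2) = 24)
3454/1277 + n((7 - 19) - 7, -58)/(-3935) = 3454/1277 + 24/(-3935) = 3454*(1/1277) + 24*(-1/3935) = 3454/1277 - 24/3935 = 13560842/5024995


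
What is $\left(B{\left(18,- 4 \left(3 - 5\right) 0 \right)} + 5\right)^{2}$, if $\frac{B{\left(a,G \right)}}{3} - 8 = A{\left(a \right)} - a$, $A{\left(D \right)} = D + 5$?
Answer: $1936$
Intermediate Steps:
$A{\left(D \right)} = 5 + D$
$B{\left(a,G \right)} = 39$ ($B{\left(a,G \right)} = 24 + 3 \left(\left(5 + a\right) - a\right) = 24 + 3 \cdot 5 = 24 + 15 = 39$)
$\left(B{\left(18,- 4 \left(3 - 5\right) 0 \right)} + 5\right)^{2} = \left(39 + 5\right)^{2} = 44^{2} = 1936$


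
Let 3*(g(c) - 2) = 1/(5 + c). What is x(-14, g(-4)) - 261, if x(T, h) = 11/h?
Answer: -1794/7 ≈ -256.29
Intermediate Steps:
g(c) = 2 + 1/(3*(5 + c))
x(-14, g(-4)) - 261 = 11/(((31 + 6*(-4))/(3*(5 - 4)))) - 261 = 11/(((1/3)*(31 - 24)/1)) - 261 = 11/(((1/3)*1*7)) - 261 = 11/(7/3) - 261 = 11*(3/7) - 261 = 33/7 - 261 = -1794/7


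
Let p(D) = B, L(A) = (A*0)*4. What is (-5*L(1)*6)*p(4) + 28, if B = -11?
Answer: 28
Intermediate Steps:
L(A) = 0 (L(A) = 0*4 = 0)
p(D) = -11
(-5*L(1)*6)*p(4) + 28 = (-5*0*6)*(-11) + 28 = (0*6)*(-11) + 28 = 0*(-11) + 28 = 0 + 28 = 28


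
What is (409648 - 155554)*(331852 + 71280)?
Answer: 102433422408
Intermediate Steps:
(409648 - 155554)*(331852 + 71280) = 254094*403132 = 102433422408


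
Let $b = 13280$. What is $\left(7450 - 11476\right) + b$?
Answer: $9254$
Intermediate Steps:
$\left(7450 - 11476\right) + b = \left(7450 - 11476\right) + 13280 = -4026 + 13280 = 9254$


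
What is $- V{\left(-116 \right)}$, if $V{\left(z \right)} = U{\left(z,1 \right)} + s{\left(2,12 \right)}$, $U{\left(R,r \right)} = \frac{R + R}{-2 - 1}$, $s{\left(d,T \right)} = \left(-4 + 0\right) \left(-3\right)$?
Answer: $- \frac{268}{3} \approx -89.333$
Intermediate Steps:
$s{\left(d,T \right)} = 12$ ($s{\left(d,T \right)} = \left(-4\right) \left(-3\right) = 12$)
$U{\left(R,r \right)} = - \frac{2 R}{3}$ ($U{\left(R,r \right)} = \frac{2 R}{-3} = 2 R \left(- \frac{1}{3}\right) = - \frac{2 R}{3}$)
$V{\left(z \right)} = 12 - \frac{2 z}{3}$ ($V{\left(z \right)} = - \frac{2 z}{3} + 12 = 12 - \frac{2 z}{3}$)
$- V{\left(-116 \right)} = - (12 - - \frac{232}{3}) = - (12 + \frac{232}{3}) = \left(-1\right) \frac{268}{3} = - \frac{268}{3}$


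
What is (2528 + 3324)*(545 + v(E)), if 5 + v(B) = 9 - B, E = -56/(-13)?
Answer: 41438012/13 ≈ 3.1875e+6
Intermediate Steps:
E = 56/13 (E = -56*(-1/13) = 56/13 ≈ 4.3077)
v(B) = 4 - B (v(B) = -5 + (9 - B) = 4 - B)
(2528 + 3324)*(545 + v(E)) = (2528 + 3324)*(545 + (4 - 1*56/13)) = 5852*(545 + (4 - 56/13)) = 5852*(545 - 4/13) = 5852*(7081/13) = 41438012/13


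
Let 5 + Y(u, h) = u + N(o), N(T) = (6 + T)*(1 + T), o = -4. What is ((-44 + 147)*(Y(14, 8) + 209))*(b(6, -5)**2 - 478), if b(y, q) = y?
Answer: -9651512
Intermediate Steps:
N(T) = (1 + T)*(6 + T)
Y(u, h) = -11 + u (Y(u, h) = -5 + (u + (6 + (-4)**2 + 7*(-4))) = -5 + (u + (6 + 16 - 28)) = -5 + (u - 6) = -5 + (-6 + u) = -11 + u)
((-44 + 147)*(Y(14, 8) + 209))*(b(6, -5)**2 - 478) = ((-44 + 147)*((-11 + 14) + 209))*(6**2 - 478) = (103*(3 + 209))*(36 - 478) = (103*212)*(-442) = 21836*(-442) = -9651512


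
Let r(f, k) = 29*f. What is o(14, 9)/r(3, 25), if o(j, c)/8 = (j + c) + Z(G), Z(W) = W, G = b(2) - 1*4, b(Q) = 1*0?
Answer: 152/87 ≈ 1.7471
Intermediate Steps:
b(Q) = 0
G = -4 (G = 0 - 1*4 = 0 - 4 = -4)
o(j, c) = -32 + 8*c + 8*j (o(j, c) = 8*((j + c) - 4) = 8*((c + j) - 4) = 8*(-4 + c + j) = -32 + 8*c + 8*j)
o(14, 9)/r(3, 25) = (-32 + 8*9 + 8*14)/((29*3)) = (-32 + 72 + 112)/87 = 152*(1/87) = 152/87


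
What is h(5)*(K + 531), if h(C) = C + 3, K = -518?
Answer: 104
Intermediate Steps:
h(C) = 3 + C
h(5)*(K + 531) = (3 + 5)*(-518 + 531) = 8*13 = 104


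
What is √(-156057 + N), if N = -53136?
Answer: I*√209193 ≈ 457.38*I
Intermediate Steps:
√(-156057 + N) = √(-156057 - 53136) = √(-209193) = I*√209193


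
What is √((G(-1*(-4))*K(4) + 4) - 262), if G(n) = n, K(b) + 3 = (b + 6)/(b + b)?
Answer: I*√265 ≈ 16.279*I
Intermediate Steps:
K(b) = -3 + (6 + b)/(2*b) (K(b) = -3 + (b + 6)/(b + b) = -3 + (6 + b)/((2*b)) = -3 + (6 + b)*(1/(2*b)) = -3 + (6 + b)/(2*b))
√((G(-1*(-4))*K(4) + 4) - 262) = √(((-1*(-4))*(-5/2 + 3/4) + 4) - 262) = √((4*(-5/2 + 3*(¼)) + 4) - 262) = √((4*(-5/2 + ¾) + 4) - 262) = √((4*(-7/4) + 4) - 262) = √((-7 + 4) - 262) = √(-3 - 262) = √(-265) = I*√265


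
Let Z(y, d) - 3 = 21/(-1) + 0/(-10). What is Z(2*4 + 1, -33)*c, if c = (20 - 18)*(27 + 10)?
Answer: -1332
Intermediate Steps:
c = 74 (c = 2*37 = 74)
Z(y, d) = -18 (Z(y, d) = 3 + (21/(-1) + 0/(-10)) = 3 + (21*(-1) + 0*(-⅒)) = 3 + (-21 + 0) = 3 - 21 = -18)
Z(2*4 + 1, -33)*c = -18*74 = -1332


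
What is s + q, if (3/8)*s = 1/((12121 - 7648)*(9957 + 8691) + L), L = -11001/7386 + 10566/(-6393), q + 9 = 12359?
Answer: 16214025546628488526/1312876562476641 ≈ 12350.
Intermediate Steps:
q = 12350 (q = -9 + 12359 = 12350)
L = -16485541/5246522 (L = -11001*1/7386 + 10566*(-1/6393) = -3667/2462 - 3522/2131 = -16485541/5246522 ≈ -3.1422)
s = 41972176/1312876562476641 (s = 8/(3*((12121 - 7648)*(9957 + 8691) - 16485541/5246522)) = 8/(3*(4473*18648 - 16485541/5246522)) = 8/(3*(83412504 - 16485541/5246522)) = 8/(3*(437625520825547/5246522)) = (8/3)*(5246522/437625520825547) = 41972176/1312876562476641 ≈ 3.1970e-8)
s + q = 41972176/1312876562476641 + 12350 = 16214025546628488526/1312876562476641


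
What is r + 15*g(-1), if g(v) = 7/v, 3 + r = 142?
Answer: 34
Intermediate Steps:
r = 139 (r = -3 + 142 = 139)
r + 15*g(-1) = 139 + 15*(7/(-1)) = 139 + 15*(7*(-1)) = 139 + 15*(-7) = 139 - 105 = 34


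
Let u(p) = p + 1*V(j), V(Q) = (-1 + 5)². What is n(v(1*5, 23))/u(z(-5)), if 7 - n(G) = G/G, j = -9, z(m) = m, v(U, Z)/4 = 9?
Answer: 6/11 ≈ 0.54545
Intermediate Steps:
v(U, Z) = 36 (v(U, Z) = 4*9 = 36)
V(Q) = 16 (V(Q) = 4² = 16)
u(p) = 16 + p (u(p) = p + 1*16 = p + 16 = 16 + p)
n(G) = 6 (n(G) = 7 - G/G = 7 - 1*1 = 7 - 1 = 6)
n(v(1*5, 23))/u(z(-5)) = 6/(16 - 5) = 6/11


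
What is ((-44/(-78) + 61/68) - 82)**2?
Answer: 45620260921/7033104 ≈ 6486.5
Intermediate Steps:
((-44/(-78) + 61/68) - 82)**2 = ((-44*(-1/78) + 61*(1/68)) - 82)**2 = ((22/39 + 61/68) - 82)**2 = (3875/2652 - 82)**2 = (-213589/2652)**2 = 45620260921/7033104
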